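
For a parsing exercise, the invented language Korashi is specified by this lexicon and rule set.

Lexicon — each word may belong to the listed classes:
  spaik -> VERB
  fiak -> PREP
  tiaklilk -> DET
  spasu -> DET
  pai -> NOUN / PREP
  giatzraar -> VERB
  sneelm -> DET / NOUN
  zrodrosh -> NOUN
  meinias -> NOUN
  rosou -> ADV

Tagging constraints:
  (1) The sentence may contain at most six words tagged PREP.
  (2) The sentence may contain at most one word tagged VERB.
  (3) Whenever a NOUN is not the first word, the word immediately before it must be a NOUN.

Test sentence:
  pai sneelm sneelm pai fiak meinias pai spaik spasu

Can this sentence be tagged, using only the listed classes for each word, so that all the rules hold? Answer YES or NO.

NO

Candidates per position — 1:pai {NOUN,PREP}; 2:sneelm {DET,NOUN}; 3:sneelm {DET,NOUN}; 4:pai {NOUN,PREP}; 5:fiak {PREP}; 6:meinias {NOUN}; 7:pai {NOUN,PREP}; 8:spaik {VERB}; 9:spasu {DET}.
Rule 3 cannot be satisfied by any choice of tags from the lexicon.
So there is no consistent tagging.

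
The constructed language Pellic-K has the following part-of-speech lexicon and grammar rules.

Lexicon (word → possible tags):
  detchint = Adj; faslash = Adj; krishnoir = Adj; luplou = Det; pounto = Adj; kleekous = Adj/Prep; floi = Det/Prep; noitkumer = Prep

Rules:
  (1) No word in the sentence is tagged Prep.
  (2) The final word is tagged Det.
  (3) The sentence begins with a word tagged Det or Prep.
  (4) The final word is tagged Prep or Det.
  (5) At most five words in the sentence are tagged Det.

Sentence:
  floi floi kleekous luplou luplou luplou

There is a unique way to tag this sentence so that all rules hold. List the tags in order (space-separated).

Candidates per position — 1:floi {Det,Prep}; 2:floi {Det,Prep}; 3:kleekous {Adj,Prep}; 4:luplou {Det}; 5:luplou {Det}; 6:luplou {Det}.
Position 1: Prep is ruled out by rule 1; that leaves Det.
Position 2: Prep is ruled out by rule 1; that leaves Det.
Position 3: Prep is ruled out by rule 1; that leaves Adj.
So the tagging must be: Det Det Adj Det Det Det.
Check: rule 1 satisfied; rule 2 satisfied; rule 3 satisfied; rule 4 satisfied; rule 5 satisfied.

Det Det Adj Det Det Det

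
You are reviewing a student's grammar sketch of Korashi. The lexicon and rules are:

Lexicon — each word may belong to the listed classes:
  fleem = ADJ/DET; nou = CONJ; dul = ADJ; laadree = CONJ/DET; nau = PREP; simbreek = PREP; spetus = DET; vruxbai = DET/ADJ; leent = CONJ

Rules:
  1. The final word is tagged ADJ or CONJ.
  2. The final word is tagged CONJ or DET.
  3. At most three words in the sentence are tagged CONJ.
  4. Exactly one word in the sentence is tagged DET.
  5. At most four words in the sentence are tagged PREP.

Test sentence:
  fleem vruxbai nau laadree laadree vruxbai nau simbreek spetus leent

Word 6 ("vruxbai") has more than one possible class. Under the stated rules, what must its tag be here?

Candidates per position — 1:fleem {ADJ,DET}; 2:vruxbai {DET,ADJ}; 3:nau {PREP}; 4:laadree {CONJ,DET}; 5:laadree {CONJ,DET}; 6:vruxbai {DET,ADJ}; 7:nau {PREP}; 8:simbreek {PREP}; 9:spetus {DET}; 10:leent {CONJ}.
If word 1 were DET, no tagging could satisfy rule 4; so word 1 is ADJ.
If word 2 were DET, no tagging could satisfy rule 4; so word 2 is ADJ.
If word 4 were DET, no tagging could satisfy rule 4; so word 4 is CONJ.
If word 5 were DET, no tagging could satisfy rule 4; so word 5 is CONJ.
If word 6 were DET, no tagging could satisfy rule 4; so word 6 is ADJ.
So the tagging must be: ADJ ADJ PREP CONJ CONJ ADJ PREP PREP DET CONJ.
Checking: rule 1 holds; rule 2 holds; rule 3 holds; rule 4 holds; rule 5 holds.

ADJ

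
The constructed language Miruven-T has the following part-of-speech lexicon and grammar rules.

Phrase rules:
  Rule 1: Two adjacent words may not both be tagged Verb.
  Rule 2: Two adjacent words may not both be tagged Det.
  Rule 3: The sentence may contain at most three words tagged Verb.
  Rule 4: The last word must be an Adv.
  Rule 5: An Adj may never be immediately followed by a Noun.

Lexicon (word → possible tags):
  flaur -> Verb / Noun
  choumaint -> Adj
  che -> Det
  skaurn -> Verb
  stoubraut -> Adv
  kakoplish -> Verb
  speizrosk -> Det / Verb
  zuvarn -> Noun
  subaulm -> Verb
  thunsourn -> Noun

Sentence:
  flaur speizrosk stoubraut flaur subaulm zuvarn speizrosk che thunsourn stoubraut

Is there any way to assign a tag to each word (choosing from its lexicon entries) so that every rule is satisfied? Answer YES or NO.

Candidates per position — 1:flaur {Verb,Noun}; 2:speizrosk {Det,Verb}; 3:stoubraut {Adv}; 4:flaur {Verb,Noun}; 5:subaulm {Verb}; 6:zuvarn {Noun}; 7:speizrosk {Det,Verb}; 8:che {Det}; 9:thunsourn {Noun}; 10:stoubraut {Adv}.
One satisfying assignment: Noun Verb Adv Noun Verb Noun Verb Det Noun Adv.
Verifying each rule — rule 1 ok; rule 2 ok; rule 3 ok; rule 4 ok; rule 5 ok.

YES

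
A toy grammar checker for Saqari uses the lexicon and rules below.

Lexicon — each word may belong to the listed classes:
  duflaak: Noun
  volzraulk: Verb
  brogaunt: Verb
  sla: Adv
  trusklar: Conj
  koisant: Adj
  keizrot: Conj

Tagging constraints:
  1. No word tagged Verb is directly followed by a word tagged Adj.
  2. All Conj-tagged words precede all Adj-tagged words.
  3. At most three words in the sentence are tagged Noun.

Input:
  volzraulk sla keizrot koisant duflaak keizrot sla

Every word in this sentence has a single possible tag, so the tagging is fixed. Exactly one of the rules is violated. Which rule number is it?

Fixed tagging: Verb Adv Conj Adj Noun Conj Adv.
Rule check: R1 ✓, R2 ✗, R3 ✓.
Only rule 2 fails.

2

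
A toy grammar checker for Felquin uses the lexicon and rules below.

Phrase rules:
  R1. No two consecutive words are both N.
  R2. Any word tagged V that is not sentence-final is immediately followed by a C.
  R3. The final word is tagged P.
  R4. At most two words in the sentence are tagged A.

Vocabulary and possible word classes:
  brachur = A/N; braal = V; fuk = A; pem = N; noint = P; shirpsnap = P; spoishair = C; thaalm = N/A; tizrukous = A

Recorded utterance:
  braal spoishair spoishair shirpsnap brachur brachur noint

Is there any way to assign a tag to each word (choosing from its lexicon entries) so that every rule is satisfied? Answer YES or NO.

YES

Candidates per position — 1:braal {V}; 2:spoishair {C}; 3:spoishair {C}; 4:shirpsnap {P}; 5:brachur {A,N}; 6:brachur {A,N}; 7:noint {P}.
One satisfying assignment: V C C P A A P.
Checking: rule 1 holds; rule 2 holds; rule 3 holds; rule 4 holds.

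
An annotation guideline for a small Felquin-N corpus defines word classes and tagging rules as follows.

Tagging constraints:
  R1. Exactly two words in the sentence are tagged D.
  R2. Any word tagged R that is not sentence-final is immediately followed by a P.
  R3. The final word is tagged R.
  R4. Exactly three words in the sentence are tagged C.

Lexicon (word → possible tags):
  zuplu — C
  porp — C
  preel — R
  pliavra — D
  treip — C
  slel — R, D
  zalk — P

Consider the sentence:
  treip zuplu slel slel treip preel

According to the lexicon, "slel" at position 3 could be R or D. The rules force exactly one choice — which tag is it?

D

Candidates per position — 1:treip {C}; 2:zuplu {C}; 3:slel {R,D}; 4:slel {R,D}; 5:treip {C}; 6:preel {R}.
At position 3, choosing R makes rule 1 impossible to satisfy; hence D.
At position 4, choosing R makes rule 1 impossible to satisfy; hence D.
So the tagging must be: C C D D C R.
Rule-by-rule: rule 1 ok; rule 2 ok; rule 3 ok; rule 4 ok.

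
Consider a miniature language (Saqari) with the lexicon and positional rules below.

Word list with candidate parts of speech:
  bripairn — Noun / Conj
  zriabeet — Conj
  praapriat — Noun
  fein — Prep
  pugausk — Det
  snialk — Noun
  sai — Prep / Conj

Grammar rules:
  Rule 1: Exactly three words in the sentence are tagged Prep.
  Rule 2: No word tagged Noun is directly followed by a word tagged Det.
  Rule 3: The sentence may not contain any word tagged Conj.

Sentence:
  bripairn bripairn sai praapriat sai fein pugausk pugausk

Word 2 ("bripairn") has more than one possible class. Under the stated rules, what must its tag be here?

Candidates per position — 1:bripairn {Noun,Conj}; 2:bripairn {Noun,Conj}; 3:sai {Prep,Conj}; 4:praapriat {Noun}; 5:sai {Prep,Conj}; 6:fein {Prep}; 7:pugausk {Det}; 8:pugausk {Det}.
Position 1: Conj is ruled out by rule 3; that leaves Noun.
Position 2: Conj is ruled out by rule 3; that leaves Noun.
Position 3: Conj is ruled out by rule 1; that leaves Prep.
Position 5: Conj is ruled out by rule 1; that leaves Prep.
The only consistent sequence is: Noun Noun Prep Noun Prep Prep Det Det.
Verifying each rule — rule 1 ✓; rule 2 ✓; rule 3 ✓.

Noun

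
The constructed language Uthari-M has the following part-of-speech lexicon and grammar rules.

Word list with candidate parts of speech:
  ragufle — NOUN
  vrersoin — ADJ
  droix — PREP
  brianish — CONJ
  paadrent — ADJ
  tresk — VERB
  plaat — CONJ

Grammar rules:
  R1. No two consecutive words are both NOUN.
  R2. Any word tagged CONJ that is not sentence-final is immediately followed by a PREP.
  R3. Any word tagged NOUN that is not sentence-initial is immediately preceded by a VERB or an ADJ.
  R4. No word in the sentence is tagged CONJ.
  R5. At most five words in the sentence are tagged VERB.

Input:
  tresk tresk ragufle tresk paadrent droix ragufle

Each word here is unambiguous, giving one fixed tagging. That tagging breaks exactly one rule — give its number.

Fixed tagging: VERB VERB NOUN VERB ADJ PREP NOUN.
Rule check: R1 holds, R2 holds, R3 violated, R4 holds, R5 holds.
Only rule 3 fails.

3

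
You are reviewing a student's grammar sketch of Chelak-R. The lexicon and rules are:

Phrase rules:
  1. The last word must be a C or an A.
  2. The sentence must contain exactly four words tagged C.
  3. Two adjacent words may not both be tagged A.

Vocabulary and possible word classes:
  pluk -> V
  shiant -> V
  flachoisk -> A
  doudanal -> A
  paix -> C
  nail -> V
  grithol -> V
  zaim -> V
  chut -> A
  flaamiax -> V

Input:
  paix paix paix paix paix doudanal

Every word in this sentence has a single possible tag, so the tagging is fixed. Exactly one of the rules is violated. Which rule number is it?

2

Fixed tagging: C C C C C A.
Rule check: R1 ok, R2 fails, R3 ok.
Only rule 2 fails.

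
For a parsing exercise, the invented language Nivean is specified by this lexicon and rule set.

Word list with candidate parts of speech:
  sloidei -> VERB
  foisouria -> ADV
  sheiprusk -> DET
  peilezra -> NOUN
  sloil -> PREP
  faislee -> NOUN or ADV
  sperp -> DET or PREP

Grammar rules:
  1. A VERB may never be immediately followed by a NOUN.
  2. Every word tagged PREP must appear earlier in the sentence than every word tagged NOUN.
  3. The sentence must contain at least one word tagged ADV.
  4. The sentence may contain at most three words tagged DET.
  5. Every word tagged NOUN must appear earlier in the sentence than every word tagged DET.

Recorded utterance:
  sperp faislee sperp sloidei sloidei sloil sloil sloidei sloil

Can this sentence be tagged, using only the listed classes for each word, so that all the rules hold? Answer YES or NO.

YES

Candidates per position — 1:sperp {DET,PREP}; 2:faislee {NOUN,ADV}; 3:sperp {DET,PREP}; 4:sloidei {VERB}; 5:sloidei {VERB}; 6:sloil {PREP}; 7:sloil {PREP}; 8:sloidei {VERB}; 9:sloil {PREP}.
One satisfying assignment: DET ADV PREP VERB VERB PREP PREP VERB PREP.
Check: rule 1 ok; rule 2 ok; rule 3 ok; rule 4 ok; rule 5 ok.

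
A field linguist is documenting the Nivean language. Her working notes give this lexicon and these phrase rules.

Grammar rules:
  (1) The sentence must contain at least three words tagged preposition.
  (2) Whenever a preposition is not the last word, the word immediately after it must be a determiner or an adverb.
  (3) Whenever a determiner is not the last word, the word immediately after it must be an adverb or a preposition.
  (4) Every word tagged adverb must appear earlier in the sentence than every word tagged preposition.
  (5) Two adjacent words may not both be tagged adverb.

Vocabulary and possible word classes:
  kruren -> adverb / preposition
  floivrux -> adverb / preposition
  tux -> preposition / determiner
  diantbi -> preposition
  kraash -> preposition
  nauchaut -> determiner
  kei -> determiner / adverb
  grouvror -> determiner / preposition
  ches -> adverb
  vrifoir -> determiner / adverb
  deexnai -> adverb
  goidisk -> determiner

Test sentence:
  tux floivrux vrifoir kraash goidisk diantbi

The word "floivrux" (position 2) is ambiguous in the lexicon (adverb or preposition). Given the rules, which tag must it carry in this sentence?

Candidates per position — 1:tux {preposition,determiner}; 2:floivrux {adverb,preposition}; 3:vrifoir {determiner,adverb}; 4:kraash {preposition}; 5:goidisk {determiner}; 6:diantbi {preposition}.
Position 2: the remaining choice is settled jointly with positions 1, 3 — only preposition at position 2 is part of a tagging that satisfies every rule.
That leaves exactly one tagging: determiner preposition determiner preposition determiner preposition.
Checking: rule 1 ok; rule 2 ok; rule 3 ok; rule 4 ok; rule 5 ok.

preposition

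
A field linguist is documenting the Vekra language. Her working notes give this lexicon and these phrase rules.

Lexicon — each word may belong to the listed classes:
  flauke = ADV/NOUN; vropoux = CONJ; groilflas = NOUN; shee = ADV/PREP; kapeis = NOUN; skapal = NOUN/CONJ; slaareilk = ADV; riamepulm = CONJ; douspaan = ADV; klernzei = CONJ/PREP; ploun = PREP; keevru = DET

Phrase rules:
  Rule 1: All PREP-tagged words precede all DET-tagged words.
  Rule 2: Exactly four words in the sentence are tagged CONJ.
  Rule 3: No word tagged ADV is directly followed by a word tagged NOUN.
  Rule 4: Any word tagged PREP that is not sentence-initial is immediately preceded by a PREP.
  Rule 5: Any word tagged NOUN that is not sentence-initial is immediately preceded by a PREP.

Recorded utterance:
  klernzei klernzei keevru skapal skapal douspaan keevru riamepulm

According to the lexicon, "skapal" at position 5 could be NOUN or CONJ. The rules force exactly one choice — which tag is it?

Candidates per position — 1:klernzei {CONJ,PREP}; 2:klernzei {CONJ,PREP}; 3:keevru {DET}; 4:skapal {NOUN,CONJ}; 5:skapal {NOUN,CONJ}; 6:douspaan {ADV}; 7:keevru {DET}; 8:riamepulm {CONJ}.
Position 4: tagging it NOUN would leave rule 5 unsatisfiable, so it must be CONJ.
Position 5: tagging it NOUN would leave rule 5 unsatisfiable, so it must be CONJ.
The remaining ambiguous positions (1, 2) are resolved jointly — only one combination satisfies every rule.
So the tagging must be: PREP CONJ DET CONJ CONJ ADV DET CONJ.
Checking: rule 1 ✓; rule 2 ✓; rule 3 ✓; rule 4 ✓; rule 5 ✓.

CONJ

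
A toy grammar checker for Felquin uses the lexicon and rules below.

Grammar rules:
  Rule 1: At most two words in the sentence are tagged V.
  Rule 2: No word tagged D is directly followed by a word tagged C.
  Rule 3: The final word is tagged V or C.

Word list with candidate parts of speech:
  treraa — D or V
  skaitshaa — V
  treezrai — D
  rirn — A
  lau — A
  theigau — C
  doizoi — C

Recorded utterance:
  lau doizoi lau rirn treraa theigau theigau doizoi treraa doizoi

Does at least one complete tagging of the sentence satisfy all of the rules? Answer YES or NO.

Candidates per position — 1:lau {A}; 2:doizoi {C}; 3:lau {A}; 4:rirn {A}; 5:treraa {D,V}; 6:theigau {C}; 7:theigau {C}; 8:doizoi {C}; 9:treraa {D,V}; 10:doizoi {C}.
One satisfying assignment: A C A A V C C C V C.
Verifying each rule — rule 1 ok; rule 2 ok; rule 3 ok.

YES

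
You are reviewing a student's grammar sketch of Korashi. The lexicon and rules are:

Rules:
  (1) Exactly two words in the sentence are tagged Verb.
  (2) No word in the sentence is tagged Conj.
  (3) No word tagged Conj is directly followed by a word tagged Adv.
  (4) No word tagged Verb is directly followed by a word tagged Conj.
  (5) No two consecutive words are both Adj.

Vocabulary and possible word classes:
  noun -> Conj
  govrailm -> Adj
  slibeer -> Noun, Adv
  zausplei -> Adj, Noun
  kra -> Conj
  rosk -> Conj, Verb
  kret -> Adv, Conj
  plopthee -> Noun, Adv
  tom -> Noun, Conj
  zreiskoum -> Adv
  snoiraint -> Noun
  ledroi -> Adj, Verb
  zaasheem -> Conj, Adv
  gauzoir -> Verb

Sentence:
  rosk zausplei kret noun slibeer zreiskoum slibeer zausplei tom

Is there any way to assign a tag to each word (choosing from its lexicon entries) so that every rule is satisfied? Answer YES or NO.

Candidates per position — 1:rosk {Conj,Verb}; 2:zausplei {Adj,Noun}; 3:kret {Adv,Conj}; 4:noun {Conj}; 5:slibeer {Noun,Adv}; 6:zreiskoum {Adv}; 7:slibeer {Noun,Adv}; 8:zausplei {Adj,Noun}; 9:tom {Noun,Conj}.
Rule 1 cannot be satisfied by any choice of tags from the lexicon.
So there is no consistent tagging.

NO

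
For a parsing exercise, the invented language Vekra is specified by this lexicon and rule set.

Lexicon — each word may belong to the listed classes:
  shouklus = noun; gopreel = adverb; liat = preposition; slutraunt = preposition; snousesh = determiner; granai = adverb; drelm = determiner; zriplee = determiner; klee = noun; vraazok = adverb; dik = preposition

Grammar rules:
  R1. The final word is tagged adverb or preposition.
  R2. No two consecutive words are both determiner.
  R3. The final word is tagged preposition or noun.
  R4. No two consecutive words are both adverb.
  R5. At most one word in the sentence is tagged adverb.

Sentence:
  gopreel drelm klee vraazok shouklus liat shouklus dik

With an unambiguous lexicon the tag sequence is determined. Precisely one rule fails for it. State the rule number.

5

Fixed tagging: adverb determiner noun adverb noun preposition noun preposition.
Rule check: R1 holds, R2 holds, R3 holds, R4 holds, R5 violated.
Only rule 5 fails.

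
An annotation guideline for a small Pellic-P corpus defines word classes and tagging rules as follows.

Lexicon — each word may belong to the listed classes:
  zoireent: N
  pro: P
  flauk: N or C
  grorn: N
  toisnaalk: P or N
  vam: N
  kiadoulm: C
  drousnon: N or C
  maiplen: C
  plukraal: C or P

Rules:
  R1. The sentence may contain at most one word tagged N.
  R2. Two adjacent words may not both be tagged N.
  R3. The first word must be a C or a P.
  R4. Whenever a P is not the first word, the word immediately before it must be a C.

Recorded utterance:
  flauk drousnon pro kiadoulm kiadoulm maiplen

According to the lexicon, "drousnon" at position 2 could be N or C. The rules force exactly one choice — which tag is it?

Candidates per position — 1:flauk {N,C}; 2:drousnon {N,C}; 3:pro {P}; 4:kiadoulm {C}; 5:kiadoulm {C}; 6:maiplen {C}.
Word 1 cannot be N — rule 3 would then fail for every completion. It is C.
Word 2 cannot be N — rule 4 would then fail for every completion. It is C.
The unique satisfying tagging is: C C P C C C.
Checking: rule 1 satisfied; rule 2 satisfied; rule 3 satisfied; rule 4 satisfied.

C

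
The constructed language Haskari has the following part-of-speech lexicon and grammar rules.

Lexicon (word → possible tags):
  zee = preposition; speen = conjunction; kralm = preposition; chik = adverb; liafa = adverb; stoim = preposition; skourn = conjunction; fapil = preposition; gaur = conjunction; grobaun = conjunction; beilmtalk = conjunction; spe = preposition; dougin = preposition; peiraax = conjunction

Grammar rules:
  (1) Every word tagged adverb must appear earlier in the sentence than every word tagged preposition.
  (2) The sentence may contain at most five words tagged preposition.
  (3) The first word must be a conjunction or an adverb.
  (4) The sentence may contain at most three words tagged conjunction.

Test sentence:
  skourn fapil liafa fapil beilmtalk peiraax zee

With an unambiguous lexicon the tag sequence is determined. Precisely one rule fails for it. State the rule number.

Fixed tagging: conjunction preposition adverb preposition conjunction conjunction preposition.
Rule check: R1 ✗, R2 ✓, R3 ✓, R4 ✓.
Only rule 1 fails.

1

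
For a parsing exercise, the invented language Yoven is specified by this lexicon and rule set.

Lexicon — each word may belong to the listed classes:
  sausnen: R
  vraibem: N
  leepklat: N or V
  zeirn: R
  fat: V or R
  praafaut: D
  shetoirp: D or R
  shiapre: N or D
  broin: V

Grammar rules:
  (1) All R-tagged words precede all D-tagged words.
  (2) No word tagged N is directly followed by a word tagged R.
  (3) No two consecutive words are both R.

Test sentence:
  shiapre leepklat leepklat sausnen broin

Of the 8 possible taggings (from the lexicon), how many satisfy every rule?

Candidates per position — 1:shiapre {N,D}; 2:leepklat {N,V}; 3:leepklat {N,V}; 4:sausnen {R}; 5:broin {V}.
There are 8 candidate sequences in total.
The sequences that satisfy every rule: N N V R V; N V V R V.
Count = 2.

2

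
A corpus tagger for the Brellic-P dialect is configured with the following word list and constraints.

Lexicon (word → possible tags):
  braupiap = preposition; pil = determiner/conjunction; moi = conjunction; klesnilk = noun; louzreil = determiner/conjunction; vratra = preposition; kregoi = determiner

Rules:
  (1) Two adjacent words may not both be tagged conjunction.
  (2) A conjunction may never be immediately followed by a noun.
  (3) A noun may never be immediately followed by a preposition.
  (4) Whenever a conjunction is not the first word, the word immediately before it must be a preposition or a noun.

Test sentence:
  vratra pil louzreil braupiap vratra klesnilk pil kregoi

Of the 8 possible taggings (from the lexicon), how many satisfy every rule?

4

Candidates per position — 1:vratra {preposition}; 2:pil {determiner,conjunction}; 3:louzreil {determiner,conjunction}; 4:braupiap {preposition}; 5:vratra {preposition}; 6:klesnilk {noun}; 7:pil {determiner,conjunction}; 8:kregoi {determiner}.
There are 8 candidate sequences in total.
The sequences that satisfy every rule: preposition determiner determiner preposition preposition noun determiner determiner; preposition determiner determiner preposition preposition noun conjunction determiner; preposition conjunction determiner preposition preposition noun determiner determiner; preposition conjunction determiner preposition preposition noun conjunction determiner.
Count = 4.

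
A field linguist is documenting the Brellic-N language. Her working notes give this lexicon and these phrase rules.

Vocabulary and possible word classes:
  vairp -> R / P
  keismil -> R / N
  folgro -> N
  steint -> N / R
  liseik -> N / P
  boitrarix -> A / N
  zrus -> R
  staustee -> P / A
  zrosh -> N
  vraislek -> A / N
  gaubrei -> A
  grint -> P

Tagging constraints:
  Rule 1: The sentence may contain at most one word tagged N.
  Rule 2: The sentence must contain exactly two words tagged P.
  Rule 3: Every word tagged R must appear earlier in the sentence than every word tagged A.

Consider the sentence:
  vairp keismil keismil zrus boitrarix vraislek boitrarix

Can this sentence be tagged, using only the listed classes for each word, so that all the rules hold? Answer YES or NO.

Candidates per position — 1:vairp {R,P}; 2:keismil {R,N}; 3:keismil {R,N}; 4:zrus {R}; 5:boitrarix {A,N}; 6:vraislek {A,N}; 7:boitrarix {A,N}.
Rule 2 cannot be satisfied by any choice of tags from the lexicon.
So there is no consistent tagging.

NO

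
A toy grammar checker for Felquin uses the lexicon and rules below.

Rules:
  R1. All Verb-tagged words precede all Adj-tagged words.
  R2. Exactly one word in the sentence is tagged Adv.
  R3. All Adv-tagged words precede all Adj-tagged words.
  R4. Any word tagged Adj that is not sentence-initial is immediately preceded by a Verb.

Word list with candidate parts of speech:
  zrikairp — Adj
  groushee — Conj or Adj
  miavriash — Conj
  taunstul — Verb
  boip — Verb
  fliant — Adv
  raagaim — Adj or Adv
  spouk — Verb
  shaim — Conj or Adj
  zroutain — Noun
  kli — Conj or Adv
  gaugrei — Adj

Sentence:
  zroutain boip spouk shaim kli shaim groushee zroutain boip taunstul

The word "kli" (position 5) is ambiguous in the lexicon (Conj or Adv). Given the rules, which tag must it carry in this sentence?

Adv

Candidates per position — 1:zroutain {Noun}; 2:boip {Verb}; 3:spouk {Verb}; 4:shaim {Conj,Adj}; 5:kli {Conj,Adv}; 6:shaim {Conj,Adj}; 7:groushee {Conj,Adj}; 8:zroutain {Noun}; 9:boip {Verb}; 10:taunstul {Verb}.
Position 4: Adj is ruled out by rule 1; that leaves Conj.
Position 5: Conj is ruled out by rule 2; that leaves Adv.
Position 6: Adj is ruled out by rule 1; that leaves Conj.
Position 7: Adj is ruled out by rule 1; that leaves Conj.
That leaves exactly one tagging: Noun Verb Verb Conj Adv Conj Conj Noun Verb Verb.
Check: rule 1 satisfied; rule 2 satisfied; rule 3 satisfied; rule 4 satisfied.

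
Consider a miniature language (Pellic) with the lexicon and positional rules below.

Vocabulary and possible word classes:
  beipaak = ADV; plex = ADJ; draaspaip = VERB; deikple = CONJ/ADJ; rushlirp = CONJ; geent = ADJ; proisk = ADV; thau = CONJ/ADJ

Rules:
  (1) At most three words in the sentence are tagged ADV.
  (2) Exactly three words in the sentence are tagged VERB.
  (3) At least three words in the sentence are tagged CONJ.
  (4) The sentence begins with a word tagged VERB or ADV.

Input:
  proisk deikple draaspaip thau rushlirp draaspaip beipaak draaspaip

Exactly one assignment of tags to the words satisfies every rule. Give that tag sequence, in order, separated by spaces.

Candidates per position — 1:proisk {ADV}; 2:deikple {CONJ,ADJ}; 3:draaspaip {VERB}; 4:thau {CONJ,ADJ}; 5:rushlirp {CONJ}; 6:draaspaip {VERB}; 7:beipaak {ADV}; 8:draaspaip {VERB}.
At position 2, choosing ADJ makes rule 3 impossible to satisfy; hence CONJ.
At position 4, choosing ADJ makes rule 3 impossible to satisfy; hence CONJ.
The unique satisfying tagging is: ADV CONJ VERB CONJ CONJ VERB ADV VERB.
Rule-by-rule: rule 1 satisfied; rule 2 satisfied; rule 3 satisfied; rule 4 satisfied.

ADV CONJ VERB CONJ CONJ VERB ADV VERB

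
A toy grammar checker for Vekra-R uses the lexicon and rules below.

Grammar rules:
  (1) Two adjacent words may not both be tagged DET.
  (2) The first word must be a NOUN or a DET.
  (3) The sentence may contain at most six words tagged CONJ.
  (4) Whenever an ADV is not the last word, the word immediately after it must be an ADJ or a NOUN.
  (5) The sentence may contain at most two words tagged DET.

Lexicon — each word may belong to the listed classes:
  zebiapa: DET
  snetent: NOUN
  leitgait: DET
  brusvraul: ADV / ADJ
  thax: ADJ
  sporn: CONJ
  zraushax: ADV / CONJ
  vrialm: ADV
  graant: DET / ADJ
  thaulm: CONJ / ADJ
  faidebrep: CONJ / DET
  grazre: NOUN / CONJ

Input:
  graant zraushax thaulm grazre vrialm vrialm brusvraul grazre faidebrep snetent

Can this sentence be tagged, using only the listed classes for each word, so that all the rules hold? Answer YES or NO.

Candidates per position — 1:graant {DET,ADJ}; 2:zraushax {ADV,CONJ}; 3:thaulm {CONJ,ADJ}; 4:grazre {NOUN,CONJ}; 5:vrialm {ADV}; 6:vrialm {ADV}; 7:brusvraul {ADV,ADJ}; 8:grazre {NOUN,CONJ}; 9:faidebrep {CONJ,DET}; 10:snetent {NOUN}.
Rule 4 cannot be satisfied by any choice of tags from the lexicon.
So there is no consistent tagging.

NO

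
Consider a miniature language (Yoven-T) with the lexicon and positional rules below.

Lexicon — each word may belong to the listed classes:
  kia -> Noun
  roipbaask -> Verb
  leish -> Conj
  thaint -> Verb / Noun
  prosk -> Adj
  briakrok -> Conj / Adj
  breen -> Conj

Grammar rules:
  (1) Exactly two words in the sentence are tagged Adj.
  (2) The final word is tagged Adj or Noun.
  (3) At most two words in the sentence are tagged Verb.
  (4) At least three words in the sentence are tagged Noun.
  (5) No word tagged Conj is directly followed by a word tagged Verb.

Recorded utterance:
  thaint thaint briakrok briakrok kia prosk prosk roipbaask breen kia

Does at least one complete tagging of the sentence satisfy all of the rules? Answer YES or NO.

Candidates per position — 1:thaint {Verb,Noun}; 2:thaint {Verb,Noun}; 3:briakrok {Conj,Adj}; 4:briakrok {Conj,Adj}; 5:kia {Noun}; 6:prosk {Adj}; 7:prosk {Adj}; 8:roipbaask {Verb}; 9:breen {Conj}; 10:kia {Noun}.
One satisfying assignment: Noun Verb Conj Conj Noun Adj Adj Verb Conj Noun.
Check: rule 1 holds; rule 2 holds; rule 3 holds; rule 4 holds; rule 5 holds.

YES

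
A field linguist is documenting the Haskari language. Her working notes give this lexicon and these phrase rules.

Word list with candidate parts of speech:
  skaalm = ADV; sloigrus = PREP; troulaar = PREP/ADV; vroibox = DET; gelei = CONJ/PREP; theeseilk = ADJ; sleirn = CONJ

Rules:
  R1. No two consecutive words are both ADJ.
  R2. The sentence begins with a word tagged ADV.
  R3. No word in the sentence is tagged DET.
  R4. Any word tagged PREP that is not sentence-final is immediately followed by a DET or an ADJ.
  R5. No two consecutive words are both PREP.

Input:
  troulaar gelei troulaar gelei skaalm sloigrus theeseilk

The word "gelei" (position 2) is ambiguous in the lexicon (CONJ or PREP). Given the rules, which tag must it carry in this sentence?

CONJ

Candidates per position — 1:troulaar {PREP,ADV}; 2:gelei {CONJ,PREP}; 3:troulaar {PREP,ADV}; 4:gelei {CONJ,PREP}; 5:skaalm {ADV}; 6:sloigrus {PREP}; 7:theeseilk {ADJ}.
At position 1, choosing PREP makes rule 2 impossible to satisfy; hence ADV.
At position 2, choosing PREP makes rule 4 impossible to satisfy; hence CONJ.
At position 3, choosing PREP makes rule 4 impossible to satisfy; hence ADV.
At position 4, choosing PREP makes rule 4 impossible to satisfy; hence CONJ.
That leaves exactly one tagging: ADV CONJ ADV CONJ ADV PREP ADJ.
Check: rule 1 ok; rule 2 ok; rule 3 ok; rule 4 ok; rule 5 ok.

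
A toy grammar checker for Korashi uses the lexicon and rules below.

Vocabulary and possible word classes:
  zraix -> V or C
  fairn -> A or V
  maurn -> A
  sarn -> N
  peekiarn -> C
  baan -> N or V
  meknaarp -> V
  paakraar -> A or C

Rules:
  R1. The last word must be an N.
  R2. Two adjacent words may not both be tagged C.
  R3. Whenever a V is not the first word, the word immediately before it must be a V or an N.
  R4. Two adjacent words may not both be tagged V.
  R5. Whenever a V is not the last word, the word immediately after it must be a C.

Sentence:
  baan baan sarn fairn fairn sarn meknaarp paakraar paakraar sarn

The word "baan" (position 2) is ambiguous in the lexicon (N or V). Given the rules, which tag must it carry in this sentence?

Candidates per position — 1:baan {N,V}; 2:baan {N,V}; 3:sarn {N}; 4:fairn {A,V}; 5:fairn {A,V}; 6:sarn {N}; 7:meknaarp {V}; 8:paakraar {A,C}; 9:paakraar {A,C}; 10:sarn {N}.
Word 1 cannot be V — rule 5 would then fail for every completion. It is N.
Word 2 cannot be V — rule 5 would then fail for every completion. It is N.
Word 4 cannot be V — rule 5 would then fail for every completion. It is A.
Word 5 cannot be V — rule 3 would then fail for every completion. It is A.
Word 8 cannot be A — rule 5 would then fail for every completion. It is C.
Word 9 cannot be C — rule 2 would then fail for every completion. It is A.
That leaves exactly one tagging: N N N A A N V C A N.
Check: rule 1 ✓; rule 2 ✓; rule 3 ✓; rule 4 ✓; rule 5 ✓.

N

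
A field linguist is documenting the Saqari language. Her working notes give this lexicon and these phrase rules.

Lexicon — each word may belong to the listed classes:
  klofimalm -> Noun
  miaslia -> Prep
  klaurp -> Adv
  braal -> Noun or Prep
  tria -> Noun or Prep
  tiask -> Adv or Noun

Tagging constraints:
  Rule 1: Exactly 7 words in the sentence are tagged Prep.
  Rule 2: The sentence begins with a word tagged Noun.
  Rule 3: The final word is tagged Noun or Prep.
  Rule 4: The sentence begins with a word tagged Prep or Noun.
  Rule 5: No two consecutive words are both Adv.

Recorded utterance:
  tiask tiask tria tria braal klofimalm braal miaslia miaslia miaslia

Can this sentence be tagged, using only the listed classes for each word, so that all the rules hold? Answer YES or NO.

Candidates per position — 1:tiask {Adv,Noun}; 2:tiask {Adv,Noun}; 3:tria {Noun,Prep}; 4:tria {Noun,Prep}; 5:braal {Noun,Prep}; 6:klofimalm {Noun}; 7:braal {Noun,Prep}; 8:miaslia {Prep}; 9:miaslia {Prep}; 10:miaslia {Prep}.
One satisfying assignment: Noun Adv Prep Prep Prep Noun Prep Prep Prep Prep.
Verifying each rule — rule 1 ✓; rule 2 ✓; rule 3 ✓; rule 4 ✓; rule 5 ✓.

YES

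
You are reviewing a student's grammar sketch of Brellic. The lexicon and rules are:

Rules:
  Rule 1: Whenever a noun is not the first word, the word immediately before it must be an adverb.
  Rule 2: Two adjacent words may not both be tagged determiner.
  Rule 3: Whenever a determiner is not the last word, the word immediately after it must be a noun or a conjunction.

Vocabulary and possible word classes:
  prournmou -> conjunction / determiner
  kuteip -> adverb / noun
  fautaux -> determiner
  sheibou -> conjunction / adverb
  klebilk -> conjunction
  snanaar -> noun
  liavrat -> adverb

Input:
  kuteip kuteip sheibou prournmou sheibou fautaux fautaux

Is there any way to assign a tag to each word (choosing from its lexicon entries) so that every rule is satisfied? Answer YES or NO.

Candidates per position — 1:kuteip {adverb,noun}; 2:kuteip {adverb,noun}; 3:sheibou {conjunction,adverb}; 4:prournmou {conjunction,determiner}; 5:sheibou {conjunction,adverb}; 6:fautaux {determiner}; 7:fautaux {determiner}.
Rule 2 cannot be satisfied by any choice of tags from the lexicon.
So there is no consistent tagging.

NO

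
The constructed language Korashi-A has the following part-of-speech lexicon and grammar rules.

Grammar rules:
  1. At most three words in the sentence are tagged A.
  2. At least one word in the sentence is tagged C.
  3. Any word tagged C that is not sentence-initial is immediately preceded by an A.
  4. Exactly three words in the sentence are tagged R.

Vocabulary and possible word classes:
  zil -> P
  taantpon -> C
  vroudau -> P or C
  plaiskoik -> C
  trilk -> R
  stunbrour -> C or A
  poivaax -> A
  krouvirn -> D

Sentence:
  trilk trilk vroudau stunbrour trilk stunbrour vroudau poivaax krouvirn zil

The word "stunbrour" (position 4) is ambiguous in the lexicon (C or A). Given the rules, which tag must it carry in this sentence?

Candidates per position — 1:trilk {R}; 2:trilk {R}; 3:vroudau {P,C}; 4:stunbrour {C,A}; 5:trilk {R}; 6:stunbrour {C,A}; 7:vroudau {P,C}; 8:poivaax {A}; 9:krouvirn {D}; 10:zil {P}.
Word 3 cannot be C — rule 3 would then fail for every completion. It is P.
Word 4 cannot be C — rule 3 would then fail for every completion. It is A.
Word 6 cannot be C — rule 3 would then fail for every completion. It is A.
Word 7 cannot be P — rule 2 would then fail for every completion. It is C.
The unique satisfying tagging is: R R P A R A C A D P.
Verifying each rule — rule 1 satisfied; rule 2 satisfied; rule 3 satisfied; rule 4 satisfied.

A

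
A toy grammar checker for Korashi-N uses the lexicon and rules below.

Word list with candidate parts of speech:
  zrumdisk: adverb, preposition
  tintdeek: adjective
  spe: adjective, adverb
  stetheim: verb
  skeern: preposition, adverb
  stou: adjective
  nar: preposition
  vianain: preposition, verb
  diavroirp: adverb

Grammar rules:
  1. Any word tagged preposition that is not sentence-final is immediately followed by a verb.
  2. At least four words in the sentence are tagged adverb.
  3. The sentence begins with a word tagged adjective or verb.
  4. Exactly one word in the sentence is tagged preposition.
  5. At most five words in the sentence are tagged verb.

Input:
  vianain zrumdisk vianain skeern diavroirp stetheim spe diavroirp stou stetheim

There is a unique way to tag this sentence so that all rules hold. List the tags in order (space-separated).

Candidates per position — 1:vianain {preposition,verb}; 2:zrumdisk {adverb,preposition}; 3:vianain {preposition,verb}; 4:skeern {preposition,adverb}; 5:diavroirp {adverb}; 6:stetheim {verb}; 7:spe {adjective,adverb}; 8:diavroirp {adverb}; 9:stou {adjective}; 10:stetheim {verb}.
If word 1 were preposition, no tagging could satisfy rule 1; so word 1 is verb.
If word 3 were preposition, no tagging could satisfy rule 1; so word 3 is verb.
If word 4 were preposition, no tagging could satisfy rule 1; so word 4 is adverb.
If word 2 were adverb, no tagging could satisfy rule 4; so word 2 is preposition.
If word 7 were adjective, no tagging could satisfy rule 2; so word 7 is adverb.
The unique satisfying tagging is: verb preposition verb adverb adverb verb adverb adverb adjective verb.
Rule-by-rule: rule 1 holds; rule 2 holds; rule 3 holds; rule 4 holds; rule 5 holds.

verb preposition verb adverb adverb verb adverb adverb adjective verb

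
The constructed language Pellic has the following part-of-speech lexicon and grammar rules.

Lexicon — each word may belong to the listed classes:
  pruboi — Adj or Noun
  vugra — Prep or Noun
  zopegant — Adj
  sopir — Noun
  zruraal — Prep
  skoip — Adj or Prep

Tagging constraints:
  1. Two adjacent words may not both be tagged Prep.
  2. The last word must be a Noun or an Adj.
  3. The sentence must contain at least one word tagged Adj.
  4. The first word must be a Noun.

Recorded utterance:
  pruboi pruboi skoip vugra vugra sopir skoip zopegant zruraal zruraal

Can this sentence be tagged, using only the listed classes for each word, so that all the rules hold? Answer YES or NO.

Candidates per position — 1:pruboi {Adj,Noun}; 2:pruboi {Adj,Noun}; 3:skoip {Adj,Prep}; 4:vugra {Prep,Noun}; 5:vugra {Prep,Noun}; 6:sopir {Noun}; 7:skoip {Adj,Prep}; 8:zopegant {Adj}; 9:zruraal {Prep}; 10:zruraal {Prep}.
Rule 1 cannot be satisfied by any choice of tags from the lexicon.
So there is no consistent tagging.

NO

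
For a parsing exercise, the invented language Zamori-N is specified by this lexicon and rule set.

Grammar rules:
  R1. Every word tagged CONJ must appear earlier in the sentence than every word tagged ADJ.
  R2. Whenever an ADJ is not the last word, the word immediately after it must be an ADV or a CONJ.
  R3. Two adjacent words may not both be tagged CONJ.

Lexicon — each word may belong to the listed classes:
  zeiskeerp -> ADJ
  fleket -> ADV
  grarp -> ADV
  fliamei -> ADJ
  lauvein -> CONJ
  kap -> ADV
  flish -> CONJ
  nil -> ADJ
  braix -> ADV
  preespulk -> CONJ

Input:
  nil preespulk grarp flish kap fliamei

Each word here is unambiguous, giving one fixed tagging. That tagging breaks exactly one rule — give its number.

Fixed tagging: ADJ CONJ ADV CONJ ADV ADJ.
Rule check: R1 fails, R2 ok, R3 ok.
Only rule 1 fails.

1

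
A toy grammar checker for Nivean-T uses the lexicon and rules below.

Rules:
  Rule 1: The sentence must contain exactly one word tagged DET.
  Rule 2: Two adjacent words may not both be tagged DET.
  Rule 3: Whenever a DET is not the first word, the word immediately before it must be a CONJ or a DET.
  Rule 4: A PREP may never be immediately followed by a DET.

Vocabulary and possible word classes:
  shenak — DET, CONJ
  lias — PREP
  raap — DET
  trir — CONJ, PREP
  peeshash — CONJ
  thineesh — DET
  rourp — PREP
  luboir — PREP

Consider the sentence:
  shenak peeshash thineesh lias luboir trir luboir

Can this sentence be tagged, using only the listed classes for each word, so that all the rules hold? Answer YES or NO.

Candidates per position — 1:shenak {DET,CONJ}; 2:peeshash {CONJ}; 3:thineesh {DET}; 4:lias {PREP}; 5:luboir {PREP}; 6:trir {CONJ,PREP}; 7:luboir {PREP}.
One satisfying assignment: CONJ CONJ DET PREP PREP CONJ PREP.
Verifying each rule — rule 1 ok; rule 2 ok; rule 3 ok; rule 4 ok.

YES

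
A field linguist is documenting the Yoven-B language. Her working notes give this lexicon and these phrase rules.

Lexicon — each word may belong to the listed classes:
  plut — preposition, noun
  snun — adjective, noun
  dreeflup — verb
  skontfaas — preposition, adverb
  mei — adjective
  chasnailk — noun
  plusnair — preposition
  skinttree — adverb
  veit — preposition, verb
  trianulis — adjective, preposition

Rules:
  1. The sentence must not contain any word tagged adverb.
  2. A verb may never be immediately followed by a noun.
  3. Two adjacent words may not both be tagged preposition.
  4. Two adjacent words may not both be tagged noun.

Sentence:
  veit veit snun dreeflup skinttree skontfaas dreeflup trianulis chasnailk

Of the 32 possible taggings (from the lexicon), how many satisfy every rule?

Candidates per position — 1:veit {preposition,verb}; 2:veit {preposition,verb}; 3:snun {adjective,noun}; 4:dreeflup {verb}; 5:skinttree {adverb}; 6:skontfaas {preposition,adverb}; 7:dreeflup {verb}; 8:trianulis {adjective,preposition}; 9:chasnailk {noun}.
There are 32 candidate sequences in total.
Rule 1 cannot be satisfied by any choice of tags from the lexicon.
So there is no consistent tagging.
Count = 0.

0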